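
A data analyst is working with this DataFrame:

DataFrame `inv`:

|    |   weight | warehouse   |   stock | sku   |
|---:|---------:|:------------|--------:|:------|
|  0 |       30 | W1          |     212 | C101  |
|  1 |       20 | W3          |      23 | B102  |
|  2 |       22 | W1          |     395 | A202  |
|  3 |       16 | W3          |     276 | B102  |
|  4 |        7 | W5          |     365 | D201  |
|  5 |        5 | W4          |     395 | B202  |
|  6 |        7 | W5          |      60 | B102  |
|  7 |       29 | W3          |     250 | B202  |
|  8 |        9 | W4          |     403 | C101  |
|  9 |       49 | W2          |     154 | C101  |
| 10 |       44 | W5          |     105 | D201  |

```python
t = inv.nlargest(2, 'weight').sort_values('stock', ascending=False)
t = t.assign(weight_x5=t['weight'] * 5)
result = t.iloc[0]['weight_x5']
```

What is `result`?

245

take 2 rows with largest weight:
    weight warehouse  stock   sku
9       49        W2    154  C101
10      44        W5    105  D201
sort by stock descending:
    weight warehouse  stock   sku
9       49        W2    154  C101
10      44        W5    105  D201
add column weight_x5 = t['weight'] * 5:
    weight warehouse  stock   sku  weight_x5
9       49        W2    154  C101        245
10      44        W5    105  D201        220
The value at position 0, column 'weight_x5' is 245.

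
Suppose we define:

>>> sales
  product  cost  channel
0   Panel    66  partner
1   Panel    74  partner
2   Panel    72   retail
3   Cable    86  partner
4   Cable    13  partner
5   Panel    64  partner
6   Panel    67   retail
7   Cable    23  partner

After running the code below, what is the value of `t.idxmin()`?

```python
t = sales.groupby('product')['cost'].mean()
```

Cable

group by product, mean of cost:
product
Cable    40.666667
Panel    68.600000
Name: cost, dtype: float64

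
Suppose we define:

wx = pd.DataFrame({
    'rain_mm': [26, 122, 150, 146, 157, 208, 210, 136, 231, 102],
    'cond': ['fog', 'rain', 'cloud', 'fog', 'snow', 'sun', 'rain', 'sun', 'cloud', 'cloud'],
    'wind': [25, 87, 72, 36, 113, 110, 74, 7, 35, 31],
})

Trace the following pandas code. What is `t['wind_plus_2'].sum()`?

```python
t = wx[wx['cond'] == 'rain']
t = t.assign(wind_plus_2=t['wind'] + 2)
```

165

filter rows where cond == 'rain':
   rain_mm  cond  wind
1      122  rain    87
6      210  rain    74
add column wind_plus_2 = t['wind'] + 2:
   rain_mm  cond  wind  wind_plus_2
1      122  rain    87           89
6      210  rain    74           76
Then the sum of column 'wind_plus_2': 165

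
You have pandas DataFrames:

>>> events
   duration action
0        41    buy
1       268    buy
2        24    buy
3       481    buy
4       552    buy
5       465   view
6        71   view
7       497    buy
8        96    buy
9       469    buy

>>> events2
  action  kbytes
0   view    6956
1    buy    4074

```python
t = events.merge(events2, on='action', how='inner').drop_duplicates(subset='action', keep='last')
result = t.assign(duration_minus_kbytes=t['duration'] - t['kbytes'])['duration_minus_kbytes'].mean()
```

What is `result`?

merge on 'action' (how='inner') → 10 rows:
   duration action  kbytes
0        41    buy    4074
1       268    buy    4074
2        24    buy    4074
3       481    buy    4074
4       552    buy    4074
5       465   view    6956
6        71   view    6956
7       497    buy    4074
8        96    buy    4074
9       469    buy    4074
drop duplicate action (keep=last):
   duration action  kbytes
6        71   view    6956
9       469    buy    4074
add column duration_minus_kbytes = t['duration'] - t['kbytes']:
   duration action  kbytes  duration_minus_kbytes
6        71   view    6956                  -6885
9       469    buy    4074                  -3605
Taking the mean of column 'duration_minus_kbytes' gives -5245.0.

-5245.0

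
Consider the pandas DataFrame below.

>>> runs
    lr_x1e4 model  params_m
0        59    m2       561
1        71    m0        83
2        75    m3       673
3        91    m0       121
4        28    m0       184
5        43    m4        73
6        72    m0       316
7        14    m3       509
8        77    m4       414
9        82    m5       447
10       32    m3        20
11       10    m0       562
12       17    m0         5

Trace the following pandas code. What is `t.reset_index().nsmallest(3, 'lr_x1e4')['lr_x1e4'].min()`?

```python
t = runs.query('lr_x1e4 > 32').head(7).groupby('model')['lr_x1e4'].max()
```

filter rows where lr_x1e4 > 32:
   lr_x1e4 model  params_m
0       59    m2       561
1       71    m0        83
2       75    m3       673
3       91    m0       121
5       43    m4        73
6       72    m0       316
8       77    m4       414
9       82    m5       447
take first 7 rows:
   lr_x1e4 model  params_m
0       59    m2       561
1       71    m0        83
2       75    m3       673
3       91    m0       121
5       43    m4        73
6       72    m0       316
8       77    m4       414
group by model, max of lr_x1e4:
model
m0    91
m2    59
m3    75
m4    77
Name: lr_x1e4, dtype: int64
reset_index():
  model  lr_x1e4
0    m0       91
1    m2       59
2    m3       75
3    m4       77
take 3 rows with smallest lr_x1e4:
  model  lr_x1e4
1    m2       59
2    m3       75
3    m4       77

59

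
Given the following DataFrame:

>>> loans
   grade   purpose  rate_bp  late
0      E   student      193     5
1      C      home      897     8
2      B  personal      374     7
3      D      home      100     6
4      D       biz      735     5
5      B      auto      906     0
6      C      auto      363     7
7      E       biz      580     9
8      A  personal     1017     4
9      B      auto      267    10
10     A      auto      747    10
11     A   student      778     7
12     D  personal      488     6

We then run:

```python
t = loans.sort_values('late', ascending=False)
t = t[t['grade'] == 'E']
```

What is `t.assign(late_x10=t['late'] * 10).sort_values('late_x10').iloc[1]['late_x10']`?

90

sort by late descending:
   grade   purpose  rate_bp  late
9      B      auto      267    10
10     A      auto      747    10
7      E       biz      580     9
1      C      home      897     8
2      B  personal      374     7
6      C      auto      363     7
11     A   student      778     7
3      D      home      100     6
12     D  personal      488     6
0      E   student      193     5
4      D       biz      735     5
8      A  personal     1017     4
5      B      auto      906     0
filter rows where grade == 'E':
  grade  purpose  rate_bp  late
7     E      biz      580     9
0     E  student      193     5
add column late_x10 = t['late'] * 10:
  grade  purpose  rate_bp  late  late_x10
7     E      biz      580     9        90
0     E  student      193     5        50
sort by late_x10:
  grade  purpose  rate_bp  late  late_x10
0     E  student      193     5        50
7     E      biz      580     9        90
Finally, value at position 1, column 'late_x10' = 90.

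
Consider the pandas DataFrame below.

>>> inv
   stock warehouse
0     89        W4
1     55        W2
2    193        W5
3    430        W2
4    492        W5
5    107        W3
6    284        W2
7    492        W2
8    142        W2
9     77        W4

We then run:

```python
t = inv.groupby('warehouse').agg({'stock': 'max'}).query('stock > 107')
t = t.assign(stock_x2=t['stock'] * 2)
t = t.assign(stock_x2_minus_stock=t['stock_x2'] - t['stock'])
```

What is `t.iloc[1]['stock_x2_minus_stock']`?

group by warehouse, max of stock:
           stock
warehouse       
W2           492
W3           107
W4            89
W5           492
filter rows where stock > 107:
           stock
warehouse       
W2           492
W5           492
add column stock_x2 = t['stock'] * 2:
           stock  stock_x2
warehouse                 
W2           492       984
W5           492       984
add column stock_x2_minus_stock = t['stock_x2'] - t['stock']:
           stock  stock_x2  stock_x2_minus_stock
warehouse                                       
W2           492       984                   492
W5           492       984                   492
The value at position 1, column 'stock_x2_minus_stock' is 492.

492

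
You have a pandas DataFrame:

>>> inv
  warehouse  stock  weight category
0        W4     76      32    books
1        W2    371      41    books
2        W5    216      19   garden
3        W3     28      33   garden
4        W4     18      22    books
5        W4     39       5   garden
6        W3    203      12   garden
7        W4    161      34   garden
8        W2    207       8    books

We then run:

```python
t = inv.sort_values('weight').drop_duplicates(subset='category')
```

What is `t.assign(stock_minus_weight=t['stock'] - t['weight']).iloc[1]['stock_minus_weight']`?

199

sort by weight:
  warehouse  stock  weight category
5        W4     39       5   garden
8        W2    207       8    books
6        W3    203      12   garden
2        W5    216      19   garden
4        W4     18      22    books
0        W4     76      32    books
3        W3     28      33   garden
7        W4    161      34   garden
1        W2    371      41    books
drop duplicate category (keep=first):
  warehouse  stock  weight category
5        W4     39       5   garden
8        W2    207       8    books
add column stock_minus_weight = t['stock'] - t['weight']:
  warehouse  stock  weight category  stock_minus_weight
5        W4     39       5   garden                  34
8        W2    207       8    books                 199
value at position 1, column 'stock_minus_weight' → 199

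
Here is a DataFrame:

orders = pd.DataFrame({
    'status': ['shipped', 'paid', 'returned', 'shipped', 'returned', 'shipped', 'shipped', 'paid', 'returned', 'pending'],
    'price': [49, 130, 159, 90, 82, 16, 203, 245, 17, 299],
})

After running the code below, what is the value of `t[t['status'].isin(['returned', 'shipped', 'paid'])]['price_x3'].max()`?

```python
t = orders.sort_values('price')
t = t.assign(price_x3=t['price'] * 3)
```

735

sort by price:
     status  price
5   shipped     16
8  returned     17
0   shipped     49
4  returned     82
3   shipped     90
1      paid    130
2  returned    159
6   shipped    203
7      paid    245
9   pending    299
add column price_x3 = t['price'] * 3:
     status  price  price_x3
5   shipped     16        48
8  returned     17        51
0   shipped     49       147
4  returned     82       246
3   shipped     90       270
1      paid    130       390
2  returned    159       477
6   shipped    203       609
7      paid    245       735
9   pending    299       897
filter rows where status in ['returned', 'shipped', 'paid']:
     status  price  price_x3
5   shipped     16        48
8  returned     17        51
0   shipped     49       147
4  returned     82       246
3   shipped     90       270
1      paid    130       390
2  returned    159       477
6   shipped    203       609
7      paid    245       735
The max of column 'price_x3' is 735.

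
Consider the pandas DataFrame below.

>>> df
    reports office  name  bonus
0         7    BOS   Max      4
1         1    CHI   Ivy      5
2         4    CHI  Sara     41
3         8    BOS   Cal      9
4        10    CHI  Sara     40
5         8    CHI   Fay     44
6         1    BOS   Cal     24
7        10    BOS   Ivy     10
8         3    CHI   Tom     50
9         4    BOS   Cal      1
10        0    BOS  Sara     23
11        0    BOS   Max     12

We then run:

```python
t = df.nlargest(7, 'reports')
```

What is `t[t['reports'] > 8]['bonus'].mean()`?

take 7 rows with largest reports:
   reports office  name  bonus
4       10    CHI  Sara     40
7       10    BOS   Ivy     10
3        8    BOS   Cal      9
5        8    CHI   Fay     44
0        7    BOS   Max      4
2        4    CHI  Sara     41
9        4    BOS   Cal      1
filter rows where reports > 8:
   reports office  name  bonus
4       10    CHI  Sara     40
7       10    BOS   Ivy     10
Finally, mean of column 'bonus' = 25.0.

25.0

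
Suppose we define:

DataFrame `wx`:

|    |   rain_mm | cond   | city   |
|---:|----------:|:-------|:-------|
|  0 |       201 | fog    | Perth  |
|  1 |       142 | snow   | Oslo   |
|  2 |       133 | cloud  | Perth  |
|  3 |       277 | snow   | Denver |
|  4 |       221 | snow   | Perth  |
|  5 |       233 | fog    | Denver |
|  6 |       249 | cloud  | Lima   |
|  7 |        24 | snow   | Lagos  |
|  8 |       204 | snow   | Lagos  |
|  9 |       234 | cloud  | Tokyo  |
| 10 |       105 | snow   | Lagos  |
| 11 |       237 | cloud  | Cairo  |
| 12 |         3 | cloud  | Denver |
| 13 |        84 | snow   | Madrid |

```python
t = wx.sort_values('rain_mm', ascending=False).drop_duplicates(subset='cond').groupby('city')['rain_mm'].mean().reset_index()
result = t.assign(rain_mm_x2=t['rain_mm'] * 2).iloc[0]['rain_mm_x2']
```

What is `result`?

sort by rain_mm descending:
    rain_mm   cond    city
3       277   snow  Denver
6       249  cloud    Lima
11      237  cloud   Cairo
9       234  cloud   Tokyo
5       233    fog  Denver
4       221   snow   Perth
8       204   snow   Lagos
0       201    fog   Perth
1       142   snow    Oslo
2       133  cloud   Perth
10      105   snow   Lagos
13       84   snow  Madrid
7        24   snow   Lagos
12        3  cloud  Denver
drop duplicate cond (keep=first):
   rain_mm   cond    city
3      277   snow  Denver
6      249  cloud    Lima
5      233    fog  Denver
group by city, mean of rain_mm:
city
Denver    255.0
Lima      249.0
Name: rain_mm, dtype: float64
reset_index():
     city  rain_mm
0  Denver    255.0
1    Lima    249.0
add column rain_mm_x2 = t['rain_mm'] * 2:
     city  rain_mm  rain_mm_x2
0  Denver    255.0       510.0
1    Lima    249.0       498.0
Then the value at position 0, column 'rain_mm_x2': 510.0

510.0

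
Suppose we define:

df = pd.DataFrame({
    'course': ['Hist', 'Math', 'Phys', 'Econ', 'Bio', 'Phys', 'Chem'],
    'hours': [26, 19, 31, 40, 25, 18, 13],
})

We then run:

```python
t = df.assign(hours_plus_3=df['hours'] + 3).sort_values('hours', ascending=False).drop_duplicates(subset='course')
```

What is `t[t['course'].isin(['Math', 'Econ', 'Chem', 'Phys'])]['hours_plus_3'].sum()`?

add column hours_plus_3 = df['hours'] + 3:
  course  hours  hours_plus_3
0   Hist     26            29
1   Math     19            22
2   Phys     31            34
3   Econ     40            43
4    Bio     25            28
5   Phys     18            21
6   Chem     13            16
sort by hours descending:
  course  hours  hours_plus_3
3   Econ     40            43
2   Phys     31            34
0   Hist     26            29
4    Bio     25            28
1   Math     19            22
5   Phys     18            21
6   Chem     13            16
drop duplicate course (keep=first):
  course  hours  hours_plus_3
3   Econ     40            43
2   Phys     31            34
0   Hist     26            29
4    Bio     25            28
1   Math     19            22
6   Chem     13            16
filter rows where course in ['Math', 'Econ', 'Chem', 'Phys']:
  course  hours  hours_plus_3
3   Econ     40            43
2   Phys     31            34
1   Math     19            22
6   Chem     13            16
Finally, sum of column 'hours_plus_3' = 115.

115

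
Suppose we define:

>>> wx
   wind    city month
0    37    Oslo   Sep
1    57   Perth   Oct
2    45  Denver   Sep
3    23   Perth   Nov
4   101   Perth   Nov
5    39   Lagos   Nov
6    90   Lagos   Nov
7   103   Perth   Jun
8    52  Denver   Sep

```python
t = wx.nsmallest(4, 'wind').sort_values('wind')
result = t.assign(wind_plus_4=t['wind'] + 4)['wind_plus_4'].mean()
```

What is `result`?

40.0

take 4 rows with smallest wind:
   wind    city month
3    23   Perth   Nov
0    37    Oslo   Sep
5    39   Lagos   Nov
2    45  Denver   Sep
sort by wind:
   wind    city month
3    23   Perth   Nov
0    37    Oslo   Sep
5    39   Lagos   Nov
2    45  Denver   Sep
add column wind_plus_4 = t['wind'] + 4:
   wind    city month  wind_plus_4
3    23   Perth   Nov           27
0    37    Oslo   Sep           41
5    39   Lagos   Nov           43
2    45  Denver   Sep           49
The mean of column 'wind_plus_4' is 40.0.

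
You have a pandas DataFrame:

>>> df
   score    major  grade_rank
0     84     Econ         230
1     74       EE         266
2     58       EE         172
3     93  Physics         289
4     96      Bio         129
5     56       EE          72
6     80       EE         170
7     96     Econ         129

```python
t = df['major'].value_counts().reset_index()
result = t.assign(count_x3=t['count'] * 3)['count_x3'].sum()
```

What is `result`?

value_counts of major:
major
EE         4
Econ       2
Physics    1
Bio        1
Name: count, dtype: int64
reset_index():
     major  count
0       EE      4
1     Econ      2
2  Physics      1
3      Bio      1
add column count_x3 = t['count'] * 3:
     major  count  count_x3
0       EE      4        12
1     Econ      2         6
2  Physics      1         3
3      Bio      1         3
sum of column 'count_x3' → 24

24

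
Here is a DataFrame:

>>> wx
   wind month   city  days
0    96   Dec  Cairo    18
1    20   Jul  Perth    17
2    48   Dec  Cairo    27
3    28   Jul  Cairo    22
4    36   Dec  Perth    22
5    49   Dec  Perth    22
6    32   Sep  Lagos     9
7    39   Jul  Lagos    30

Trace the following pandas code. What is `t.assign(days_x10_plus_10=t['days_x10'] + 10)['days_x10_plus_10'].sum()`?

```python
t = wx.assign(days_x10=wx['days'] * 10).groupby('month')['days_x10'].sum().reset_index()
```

1700

add column days_x10 = wx['days'] * 10:
   wind month   city  days  days_x10
0    96   Dec  Cairo    18       180
1    20   Jul  Perth    17       170
2    48   Dec  Cairo    27       270
3    28   Jul  Cairo    22       220
4    36   Dec  Perth    22       220
5    49   Dec  Perth    22       220
6    32   Sep  Lagos     9        90
7    39   Jul  Lagos    30       300
group by month, sum of days_x10:
month
Dec    890
Jul    690
Sep     90
Name: days_x10, dtype: int64
reset_index():
  month  days_x10
0   Dec       890
1   Jul       690
2   Sep        90
add column days_x10_plus_10 = t['days_x10'] + 10:
  month  days_x10  days_x10_plus_10
0   Dec       890               900
1   Jul       690               700
2   Sep        90               100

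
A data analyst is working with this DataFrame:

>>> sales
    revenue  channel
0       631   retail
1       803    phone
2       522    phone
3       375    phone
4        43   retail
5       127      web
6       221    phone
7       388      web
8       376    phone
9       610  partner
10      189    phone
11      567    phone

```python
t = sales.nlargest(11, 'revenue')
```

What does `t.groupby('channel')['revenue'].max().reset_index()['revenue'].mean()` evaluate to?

608.0

take 11 rows with largest revenue:
    revenue  channel
1       803    phone
0       631   retail
9       610  partner
11      567    phone
2       522    phone
7       388      web
8       376    phone
3       375    phone
6       221    phone
10      189    phone
5       127      web
group by channel, max of revenue:
channel
partner    610
phone      803
retail     631
web        388
Name: revenue, dtype: int64
reset_index():
   channel  revenue
0  partner      610
1    phone      803
2   retail      631
3      web      388
Reading off the mean of column 'revenue', we get 608.0.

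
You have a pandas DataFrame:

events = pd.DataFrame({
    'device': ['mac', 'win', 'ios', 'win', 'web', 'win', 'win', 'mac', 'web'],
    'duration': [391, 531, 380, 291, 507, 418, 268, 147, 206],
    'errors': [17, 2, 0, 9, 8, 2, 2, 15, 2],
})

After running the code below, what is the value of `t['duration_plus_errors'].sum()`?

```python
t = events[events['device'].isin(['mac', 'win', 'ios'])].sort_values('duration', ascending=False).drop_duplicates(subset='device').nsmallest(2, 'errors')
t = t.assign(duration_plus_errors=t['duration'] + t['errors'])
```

913

filter rows where device in ['mac', 'win', 'ios']:
  device  duration  errors
0    mac       391      17
1    win       531       2
2    ios       380       0
3    win       291       9
5    win       418       2
6    win       268       2
7    mac       147      15
sort by duration descending:
  device  duration  errors
1    win       531       2
5    win       418       2
0    mac       391      17
2    ios       380       0
3    win       291       9
6    win       268       2
7    mac       147      15
drop duplicate device (keep=first):
  device  duration  errors
1    win       531       2
0    mac       391      17
2    ios       380       0
take 2 rows with smallest errors:
  device  duration  errors
2    ios       380       0
1    win       531       2
add column duration_plus_errors = t['duration'] + t['errors']:
  device  duration  errors  duration_plus_errors
2    ios       380       0                   380
1    win       531       2                   533
sum of column 'duration_plus_errors' → 913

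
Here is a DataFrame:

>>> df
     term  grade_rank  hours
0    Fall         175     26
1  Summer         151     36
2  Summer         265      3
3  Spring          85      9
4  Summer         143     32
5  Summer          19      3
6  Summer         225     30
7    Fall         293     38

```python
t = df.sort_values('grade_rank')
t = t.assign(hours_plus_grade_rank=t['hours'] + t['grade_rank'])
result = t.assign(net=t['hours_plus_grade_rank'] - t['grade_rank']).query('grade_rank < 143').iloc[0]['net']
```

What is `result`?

sort by grade_rank:
     term  grade_rank  hours
5  Summer          19      3
3  Spring          85      9
4  Summer         143     32
1  Summer         151     36
0    Fall         175     26
6  Summer         225     30
2  Summer         265      3
7    Fall         293     38
add column hours_plus_grade_rank = t['hours'] + t['grade_rank']:
     term  grade_rank  hours  hours_plus_grade_rank
5  Summer          19      3                     22
3  Spring          85      9                     94
4  Summer         143     32                    175
1  Summer         151     36                    187
0    Fall         175     26                    201
6  Summer         225     30                    255
2  Summer         265      3                    268
7    Fall         293     38                    331
add column net = t['hours_plus_grade_rank'] - t['grade_rank']:
     term  grade_rank  hours  hours_plus_grade_rank  net
5  Summer          19      3                     22    3
3  Spring          85      9                     94    9
4  Summer         143     32                    175   32
1  Summer         151     36                    187   36
0    Fall         175     26                    201   26
6  Summer         225     30                    255   30
2  Summer         265      3                    268    3
7    Fall         293     38                    331   38
filter rows where grade_rank < 143:
     term  grade_rank  hours  hours_plus_grade_rank  net
5  Summer          19      3                     22    3
3  Spring          85      9                     94    9
The value at position 0, column 'net' is 3.

3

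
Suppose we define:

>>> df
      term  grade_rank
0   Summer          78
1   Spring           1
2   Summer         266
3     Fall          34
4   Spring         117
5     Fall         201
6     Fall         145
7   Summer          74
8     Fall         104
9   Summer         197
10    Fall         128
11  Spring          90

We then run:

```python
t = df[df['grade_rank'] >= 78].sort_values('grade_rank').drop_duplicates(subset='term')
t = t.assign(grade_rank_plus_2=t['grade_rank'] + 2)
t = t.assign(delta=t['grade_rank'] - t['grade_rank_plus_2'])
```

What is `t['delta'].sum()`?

filter rows where grade_rank >= 78:
      term  grade_rank
0   Summer          78
2   Summer         266
4   Spring         117
5     Fall         201
6     Fall         145
8     Fall         104
9   Summer         197
10    Fall         128
11  Spring          90
sort by grade_rank:
      term  grade_rank
0   Summer          78
11  Spring          90
8     Fall         104
4   Spring         117
10    Fall         128
6     Fall         145
9   Summer         197
5     Fall         201
2   Summer         266
drop duplicate term (keep=first):
      term  grade_rank
0   Summer          78
11  Spring          90
8     Fall         104
add column grade_rank_plus_2 = t['grade_rank'] + 2:
      term  grade_rank  grade_rank_plus_2
0   Summer          78                 80
11  Spring          90                 92
8     Fall         104                106
add column delta = t['grade_rank'] - t['grade_rank_plus_2']:
      term  grade_rank  grade_rank_plus_2  delta
0   Summer          78                 80     -2
11  Spring          90                 92     -2
8     Fall         104                106     -2

-6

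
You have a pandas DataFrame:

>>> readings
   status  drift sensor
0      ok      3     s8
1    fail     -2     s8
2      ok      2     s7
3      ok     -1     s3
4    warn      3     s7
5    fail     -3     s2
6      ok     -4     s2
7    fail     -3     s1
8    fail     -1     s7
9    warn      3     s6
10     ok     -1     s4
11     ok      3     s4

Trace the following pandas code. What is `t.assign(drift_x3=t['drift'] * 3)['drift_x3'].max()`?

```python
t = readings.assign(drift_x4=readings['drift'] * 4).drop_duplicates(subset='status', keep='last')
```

add column drift_x4 = readings['drift'] * 4:
   status  drift sensor  drift_x4
0      ok      3     s8        12
1    fail     -2     s8        -8
2      ok      2     s7         8
3      ok     -1     s3        -4
4    warn      3     s7        12
5    fail     -3     s2       -12
6      ok     -4     s2       -16
7    fail     -3     s1       -12
8    fail     -1     s7        -4
9    warn      3     s6        12
10     ok     -1     s4        -4
11     ok      3     s4        12
drop duplicate status (keep=last):
   status  drift sensor  drift_x4
8    fail     -1     s7        -4
9    warn      3     s6        12
11     ok      3     s4        12
add column drift_x3 = t['drift'] * 3:
   status  drift sensor  drift_x4  drift_x3
8    fail     -1     s7        -4        -3
9    warn      3     s6        12         9
11     ok      3     s4        12         9
So max() = 9.

9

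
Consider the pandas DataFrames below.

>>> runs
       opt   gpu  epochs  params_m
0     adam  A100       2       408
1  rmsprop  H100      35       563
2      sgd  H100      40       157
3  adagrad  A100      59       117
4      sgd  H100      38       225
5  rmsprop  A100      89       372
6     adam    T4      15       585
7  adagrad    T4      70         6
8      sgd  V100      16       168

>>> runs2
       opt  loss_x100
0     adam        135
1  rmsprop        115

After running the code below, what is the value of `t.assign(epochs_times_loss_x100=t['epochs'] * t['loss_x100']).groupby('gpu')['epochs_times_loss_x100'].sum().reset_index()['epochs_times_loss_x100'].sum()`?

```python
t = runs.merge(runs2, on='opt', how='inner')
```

16555

merge on 'opt' (how='inner') → 4 rows:
       opt   gpu  epochs  params_m  loss_x100
0     adam  A100       2       408        135
1  rmsprop  H100      35       563        115
2  rmsprop  A100      89       372        115
3     adam    T4      15       585        135
add column epochs_times_loss_x100 = t['epochs'] * t['loss_x100']:
       opt   gpu  epochs  params_m  loss_x100  epochs_times_loss_x100
0     adam  A100       2       408        135                     270
1  rmsprop  H100      35       563        115                    4025
2  rmsprop  A100      89       372        115                   10235
3     adam    T4      15       585        135                    2025
group by gpu, sum of epochs_times_loss_x100:
gpu
A100    10505
H100     4025
T4       2025
Name: epochs_times_loss_x100, dtype: int64
reset_index():
    gpu  epochs_times_loss_x100
0  A100                   10505
1  H100                    4025
2    T4                    2025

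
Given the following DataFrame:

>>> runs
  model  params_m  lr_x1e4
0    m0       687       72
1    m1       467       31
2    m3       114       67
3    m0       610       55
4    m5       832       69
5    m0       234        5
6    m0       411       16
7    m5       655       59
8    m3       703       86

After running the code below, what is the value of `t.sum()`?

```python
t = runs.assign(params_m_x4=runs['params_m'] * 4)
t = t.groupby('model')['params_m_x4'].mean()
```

add column params_m_x4 = runs['params_m'] * 4:
  model  params_m  lr_x1e4  params_m_x4
0    m0       687       72         2748
1    m1       467       31         1868
2    m3       114       67          456
3    m0       610       55         2440
4    m5       832       69         3328
5    m0       234        5          936
6    m0       411       16         1644
7    m5       655       59         2620
8    m3       703       86         2812
group by model, mean of params_m_x4:
model
m0    1942.0
m1    1868.0
m3    1634.0
m5    2974.0
Name: params_m_x4, dtype: float64
Finally, sum of the resulting series = 8418.0.

8418.0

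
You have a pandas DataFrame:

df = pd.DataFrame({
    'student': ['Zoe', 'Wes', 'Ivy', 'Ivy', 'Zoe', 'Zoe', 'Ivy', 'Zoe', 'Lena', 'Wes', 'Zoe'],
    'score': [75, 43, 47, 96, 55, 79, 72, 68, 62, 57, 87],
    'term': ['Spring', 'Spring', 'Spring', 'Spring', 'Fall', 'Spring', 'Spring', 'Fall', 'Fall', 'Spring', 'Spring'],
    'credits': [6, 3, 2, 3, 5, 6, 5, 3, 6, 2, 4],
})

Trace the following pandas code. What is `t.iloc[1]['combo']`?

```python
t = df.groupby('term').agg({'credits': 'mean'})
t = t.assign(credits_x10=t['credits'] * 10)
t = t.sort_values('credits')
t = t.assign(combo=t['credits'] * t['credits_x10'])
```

217.777777778

group by term, mean of credits:
         credits
term            
Fall    4.666667
Spring  3.875000
add column credits_x10 = t['credits'] * 10:
         credits  credits_x10
term                         
Fall    4.666667    46.666667
Spring  3.875000    38.750000
sort by credits:
         credits  credits_x10
term                         
Spring  3.875000    38.750000
Fall    4.666667    46.666667
add column combo = t['credits'] * t['credits_x10']:
         credits  credits_x10       combo
term                                     
Spring  3.875000    38.750000  150.156250
Fall    4.666667    46.666667  217.777778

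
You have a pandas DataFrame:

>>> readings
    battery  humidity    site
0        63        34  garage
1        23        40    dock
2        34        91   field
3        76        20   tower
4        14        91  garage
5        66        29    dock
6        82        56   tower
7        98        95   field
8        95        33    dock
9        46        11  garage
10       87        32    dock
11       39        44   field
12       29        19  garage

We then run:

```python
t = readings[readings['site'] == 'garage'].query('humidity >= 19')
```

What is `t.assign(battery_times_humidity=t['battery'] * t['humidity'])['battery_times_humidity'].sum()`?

filter rows where site == 'garage':
    battery  humidity    site
0        63        34  garage
4        14        91  garage
9        46        11  garage
12       29        19  garage
filter rows where humidity >= 19:
    battery  humidity    site
0        63        34  garage
4        14        91  garage
12       29        19  garage
add column battery_times_humidity = t['battery'] * t['humidity']:
    battery  humidity    site  battery_times_humidity
0        63        34  garage                    2142
4        14        91  garage                    1274
12       29        19  garage                     551
sum of column 'battery_times_humidity' → 3967

3967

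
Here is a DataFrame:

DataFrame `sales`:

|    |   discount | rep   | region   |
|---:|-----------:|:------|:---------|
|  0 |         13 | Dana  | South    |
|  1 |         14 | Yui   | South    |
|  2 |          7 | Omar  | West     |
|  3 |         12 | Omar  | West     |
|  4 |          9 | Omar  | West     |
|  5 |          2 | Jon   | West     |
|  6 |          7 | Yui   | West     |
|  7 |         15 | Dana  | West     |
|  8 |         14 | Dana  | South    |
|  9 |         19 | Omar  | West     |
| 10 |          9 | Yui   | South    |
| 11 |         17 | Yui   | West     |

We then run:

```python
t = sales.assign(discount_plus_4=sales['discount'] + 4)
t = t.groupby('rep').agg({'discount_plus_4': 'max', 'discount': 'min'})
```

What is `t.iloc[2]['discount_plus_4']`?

add column discount_plus_4 = sales['discount'] + 4:
    discount   rep region  discount_plus_4
0         13  Dana  South               17
1         14   Yui  South               18
2          7  Omar   West               11
3         12  Omar   West               16
4          9  Omar   West               13
5          2   Jon   West                6
6          7   Yui   West               11
7         15  Dana   West               19
8         14  Dana  South               18
9         19  Omar   West               23
10         9   Yui  South               13
11        17   Yui   West               21
group by rep: max(discount_plus_4), min(discount):
      discount_plus_4  discount
rep                            
Dana               19        13
Jon                 6         2
Omar               23         7
Yui                21         7

23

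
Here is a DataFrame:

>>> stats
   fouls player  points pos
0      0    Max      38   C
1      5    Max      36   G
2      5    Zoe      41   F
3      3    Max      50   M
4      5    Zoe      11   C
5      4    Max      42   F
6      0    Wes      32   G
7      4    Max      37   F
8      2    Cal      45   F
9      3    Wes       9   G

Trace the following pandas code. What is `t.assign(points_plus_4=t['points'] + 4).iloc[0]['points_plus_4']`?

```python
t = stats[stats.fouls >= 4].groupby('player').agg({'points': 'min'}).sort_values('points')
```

15

filter rows where fouls >= 4:
   fouls player  points pos
1      5    Max      36   G
2      5    Zoe      41   F
4      5    Zoe      11   C
5      4    Max      42   F
7      4    Max      37   F
group by player, min of points:
        points
player        
Max         36
Zoe         11
sort by points:
        points
player        
Zoe         11
Max         36
add column points_plus_4 = t['points'] + 4:
        points  points_plus_4
player                       
Zoe         11             15
Max         36             40
Finally, value at position 0, column 'points_plus_4' = 15.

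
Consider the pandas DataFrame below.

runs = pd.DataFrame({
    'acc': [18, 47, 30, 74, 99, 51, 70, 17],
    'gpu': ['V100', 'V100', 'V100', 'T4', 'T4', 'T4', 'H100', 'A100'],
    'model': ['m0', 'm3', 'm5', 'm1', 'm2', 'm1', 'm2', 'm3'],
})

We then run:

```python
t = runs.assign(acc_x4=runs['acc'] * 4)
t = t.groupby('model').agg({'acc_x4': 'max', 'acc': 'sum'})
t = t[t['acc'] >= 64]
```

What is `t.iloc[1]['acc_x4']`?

396

add column acc_x4 = runs['acc'] * 4:
   acc   gpu model  acc_x4
0   18  V100    m0      72
1   47  V100    m3     188
2   30  V100    m5     120
3   74    T4    m1     296
4   99    T4    m2     396
5   51    T4    m1     204
6   70  H100    m2     280
7   17  A100    m3      68
group by model: max(acc_x4), sum(acc):
       acc_x4  acc
model             
m0         72   18
m1        296  125
m2        396  169
m3        188   64
m5        120   30
filter rows where acc >= 64:
       acc_x4  acc
model             
m1        296  125
m2        396  169
m3        188   64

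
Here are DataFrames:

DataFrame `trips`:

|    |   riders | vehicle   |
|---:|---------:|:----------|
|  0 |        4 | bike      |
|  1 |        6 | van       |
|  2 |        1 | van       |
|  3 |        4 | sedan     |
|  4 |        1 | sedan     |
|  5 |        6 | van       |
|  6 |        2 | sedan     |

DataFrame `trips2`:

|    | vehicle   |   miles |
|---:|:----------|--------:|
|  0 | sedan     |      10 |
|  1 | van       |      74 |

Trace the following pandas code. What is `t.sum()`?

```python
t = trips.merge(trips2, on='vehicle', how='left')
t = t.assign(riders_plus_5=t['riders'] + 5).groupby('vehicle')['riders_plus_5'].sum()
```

59

merge on 'vehicle' (how='left') → 7 rows:
   riders vehicle  miles
0       4    bike    NaN
1       6     van   74.0
2       1     van   74.0
3       4   sedan   10.0
4       1   sedan   10.0
5       6     van   74.0
6       2   sedan   10.0
add column riders_plus_5 = t['riders'] + 5:
   riders vehicle  miles  riders_plus_5
0       4    bike    NaN              9
1       6     van   74.0             11
2       1     van   74.0              6
3       4   sedan   10.0              9
4       1   sedan   10.0              6
5       6     van   74.0             11
6       2   sedan   10.0              7
group by vehicle, sum of riders_plus_5:
vehicle
bike      9
sedan    22
van      28
Name: riders_plus_5, dtype: int64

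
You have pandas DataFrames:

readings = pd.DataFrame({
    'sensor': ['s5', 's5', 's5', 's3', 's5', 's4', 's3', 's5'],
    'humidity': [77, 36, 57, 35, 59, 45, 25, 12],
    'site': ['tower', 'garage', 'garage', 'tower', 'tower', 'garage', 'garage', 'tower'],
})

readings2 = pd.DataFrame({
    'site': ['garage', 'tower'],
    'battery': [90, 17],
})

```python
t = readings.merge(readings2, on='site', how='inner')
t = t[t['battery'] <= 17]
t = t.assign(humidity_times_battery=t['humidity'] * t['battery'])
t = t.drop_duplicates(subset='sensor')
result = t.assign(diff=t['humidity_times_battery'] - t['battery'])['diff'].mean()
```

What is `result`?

935.0

merge on 'site' (how='inner') → 8 rows:
  sensor  humidity    site  battery
0     s5        77   tower       17
1     s5        36  garage       90
2     s5        57  garage       90
3     s3        35   tower       17
4     s5        59   tower       17
5     s4        45  garage       90
6     s3        25  garage       90
7     s5        12   tower       17
filter rows where battery <= 17:
  sensor  humidity   site  battery
0     s5        77  tower       17
3     s3        35  tower       17
4     s5        59  tower       17
7     s5        12  tower       17
add column humidity_times_battery = t['humidity'] * t['battery']:
  sensor  humidity   site  battery  humidity_times_battery
0     s5        77  tower       17                    1309
3     s3        35  tower       17                     595
4     s5        59  tower       17                    1003
7     s5        12  tower       17                     204
drop duplicate sensor (keep=first):
  sensor  humidity   site  battery  humidity_times_battery
0     s5        77  tower       17                    1309
3     s3        35  tower       17                     595
add column diff = t['humidity_times_battery'] - t['battery']:
  sensor  humidity   site  battery  humidity_times_battery  diff
0     s5        77  tower       17                    1309  1292
3     s3        35  tower       17                     595   578
Reading off the mean of column 'diff', we get 935.0.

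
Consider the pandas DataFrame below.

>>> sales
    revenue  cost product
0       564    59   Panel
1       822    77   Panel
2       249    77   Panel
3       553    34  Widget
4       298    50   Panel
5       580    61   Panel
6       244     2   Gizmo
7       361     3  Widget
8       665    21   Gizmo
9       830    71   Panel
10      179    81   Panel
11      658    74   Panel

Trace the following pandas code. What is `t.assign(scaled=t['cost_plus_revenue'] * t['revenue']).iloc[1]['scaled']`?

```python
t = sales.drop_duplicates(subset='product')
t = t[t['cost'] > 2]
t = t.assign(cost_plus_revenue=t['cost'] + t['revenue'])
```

drop duplicate product (keep=first):
   revenue  cost product
0      564    59   Panel
3      553    34  Widget
6      244     2   Gizmo
filter rows where cost > 2:
   revenue  cost product
0      564    59   Panel
3      553    34  Widget
add column cost_plus_revenue = t['cost'] + t['revenue']:
   revenue  cost product  cost_plus_revenue
0      564    59   Panel                623
3      553    34  Widget                587
add column scaled = t['cost_plus_revenue'] * t['revenue']:
   revenue  cost product  cost_plus_revenue  scaled
0      564    59   Panel                623  351372
3      553    34  Widget                587  324611
Then the value at position 1, column 'scaled': 324611

324611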